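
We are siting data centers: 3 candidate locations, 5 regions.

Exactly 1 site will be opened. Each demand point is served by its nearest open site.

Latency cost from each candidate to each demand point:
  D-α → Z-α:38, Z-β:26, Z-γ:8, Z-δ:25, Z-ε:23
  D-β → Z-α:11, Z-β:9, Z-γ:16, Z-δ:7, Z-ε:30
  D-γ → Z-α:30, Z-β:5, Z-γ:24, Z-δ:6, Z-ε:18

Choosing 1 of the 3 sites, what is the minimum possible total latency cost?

Open {D-β}.
  Z-α→D-β 11, Z-β→D-β 9, Z-γ→D-β 16, Z-δ→D-β 7, Z-ε→D-β 30  ⇒ total 73.
Compare {D-γ}: total 83.
Compare {D-α}: total 120.

73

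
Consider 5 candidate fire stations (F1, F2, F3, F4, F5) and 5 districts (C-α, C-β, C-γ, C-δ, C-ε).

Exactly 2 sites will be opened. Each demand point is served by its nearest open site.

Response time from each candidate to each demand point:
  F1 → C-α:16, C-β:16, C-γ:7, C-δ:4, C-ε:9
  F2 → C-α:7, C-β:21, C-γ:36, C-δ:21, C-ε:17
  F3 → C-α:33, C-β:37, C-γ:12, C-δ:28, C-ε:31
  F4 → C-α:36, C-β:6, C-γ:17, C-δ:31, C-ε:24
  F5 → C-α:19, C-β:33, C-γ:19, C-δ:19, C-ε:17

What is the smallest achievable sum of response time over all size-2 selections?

42

Open {F1, F4}.
  C-α→F1 16, C-β→F4 6, C-γ→F1 7, C-δ→F1 4, C-ε→F1 9  ⇒ total 42.
Compare {F1, F2}: total 43.
Compare {F1, F3}: total 52.
No size-2 selection does better; minimum is 42.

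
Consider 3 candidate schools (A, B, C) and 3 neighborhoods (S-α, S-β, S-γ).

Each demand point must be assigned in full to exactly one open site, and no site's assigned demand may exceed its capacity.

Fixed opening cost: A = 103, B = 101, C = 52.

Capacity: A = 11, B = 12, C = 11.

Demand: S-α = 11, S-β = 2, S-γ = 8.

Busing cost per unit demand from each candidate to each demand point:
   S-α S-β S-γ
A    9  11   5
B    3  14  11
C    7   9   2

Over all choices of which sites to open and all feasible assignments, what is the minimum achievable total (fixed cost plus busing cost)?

Open {B, C}; cheapest assignment that respects the capacities:
  B (cap 12, load 11): S-α — cost 11×3 = 33
  C (cap 11, load 10): S-β, S-γ — cost 2×9 + 8×2 = 34
  Shipping 67, fixed 153 → total 220.
  Any other capacity-feasible assignment to {B, C} ships for at least 67.
Compare {A, C}: its best feasible assignment gives total 288.
Compare {A, B}: its best feasible assignment gives total 299.
Every other set of open sites that can feasibly serve all demand totals ≥ 288 even under its best assignment. Minimum: 220.

220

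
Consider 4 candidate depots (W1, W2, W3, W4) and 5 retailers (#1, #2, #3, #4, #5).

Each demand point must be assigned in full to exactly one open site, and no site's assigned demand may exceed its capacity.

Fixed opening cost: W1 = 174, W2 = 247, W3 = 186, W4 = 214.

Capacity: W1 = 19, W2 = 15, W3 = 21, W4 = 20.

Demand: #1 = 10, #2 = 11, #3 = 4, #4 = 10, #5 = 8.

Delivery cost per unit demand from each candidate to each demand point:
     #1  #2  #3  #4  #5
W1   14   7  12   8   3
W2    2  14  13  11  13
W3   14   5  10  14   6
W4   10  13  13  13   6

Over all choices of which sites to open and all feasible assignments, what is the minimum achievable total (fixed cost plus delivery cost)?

826

Open {W1, W2, W3}; cheapest assignment that respects the capacities:
  W1 (cap 19, load 18): #4, #5 — cost 10×8 + 8×3 = 104
  W2 (cap 15, load 10): #1 — cost 10×2 = 20
  W3 (cap 21, load 15): #2, #3 — cost 11×5 + 4×10 = 95
  Shipping 219, fixed 607 → total 826.
  Any other capacity-feasible assignment to {W1, W2, W3} ships for at least 219.
Compare {W1, W3, W4}: its best feasible assignment gives total 873.
Compare {W1, W2, W4}: its best feasible assignment gives total 938.
Every other set of open sites that can feasibly serve all demand totals ≥ 873 even under its best assignment. Minimum: 826.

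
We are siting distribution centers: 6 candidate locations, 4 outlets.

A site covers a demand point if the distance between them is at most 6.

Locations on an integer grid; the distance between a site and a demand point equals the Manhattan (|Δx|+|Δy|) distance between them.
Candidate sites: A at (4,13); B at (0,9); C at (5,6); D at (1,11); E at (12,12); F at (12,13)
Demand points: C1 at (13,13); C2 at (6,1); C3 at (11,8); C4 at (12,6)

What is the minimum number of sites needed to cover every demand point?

2

Coverage sets (demand points within 6 of each site):
  A: {}
  B: {}
  C: {C2}
  D: {}
  E: {C1, C3, C4}
  F: {C1, C3}
No single site covers all 4 demand points.
But {C, E} covers everything, so the minimum is 2.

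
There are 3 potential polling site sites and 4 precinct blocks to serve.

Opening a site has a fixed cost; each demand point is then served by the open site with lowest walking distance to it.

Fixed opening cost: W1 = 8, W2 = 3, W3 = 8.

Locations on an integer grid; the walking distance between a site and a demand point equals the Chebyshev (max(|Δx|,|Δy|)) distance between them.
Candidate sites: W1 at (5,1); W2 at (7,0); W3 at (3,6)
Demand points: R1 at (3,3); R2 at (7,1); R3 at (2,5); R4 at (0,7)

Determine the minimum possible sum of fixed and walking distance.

19

Open {W2, W3}: assign each demand point to its cheapest open site.
  R1→W3 3, R2→W2 1, R3→W3 1, R4→W3 3
  walking distance 8, fixed 11 → total 19.
Compare {W2}: walking distance 17 + fixed 3 = 20.
Compare {W3}: walking distance 12 + fixed 8 = 20.
Compare {W1}: walking distance 14 + fixed 8 = 22.
All other subsets cost ≥ 20. Minimum total cost: 19.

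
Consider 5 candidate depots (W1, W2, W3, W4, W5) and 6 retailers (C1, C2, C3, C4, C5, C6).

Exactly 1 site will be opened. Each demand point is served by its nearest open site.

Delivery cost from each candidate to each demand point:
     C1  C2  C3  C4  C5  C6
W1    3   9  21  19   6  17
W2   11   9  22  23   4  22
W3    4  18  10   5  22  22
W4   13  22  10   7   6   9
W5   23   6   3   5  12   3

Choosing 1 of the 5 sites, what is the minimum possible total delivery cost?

Open {W5}.
  C1→W5 23, C2→W5 6, C3→W5 3, C4→W5 5, C5→W5 12, C6→W5 3  ⇒ total 52.
Compare {W4}: total 67.
Compare {W1}: total 75.
No size-1 selection does better; minimum is 52.

52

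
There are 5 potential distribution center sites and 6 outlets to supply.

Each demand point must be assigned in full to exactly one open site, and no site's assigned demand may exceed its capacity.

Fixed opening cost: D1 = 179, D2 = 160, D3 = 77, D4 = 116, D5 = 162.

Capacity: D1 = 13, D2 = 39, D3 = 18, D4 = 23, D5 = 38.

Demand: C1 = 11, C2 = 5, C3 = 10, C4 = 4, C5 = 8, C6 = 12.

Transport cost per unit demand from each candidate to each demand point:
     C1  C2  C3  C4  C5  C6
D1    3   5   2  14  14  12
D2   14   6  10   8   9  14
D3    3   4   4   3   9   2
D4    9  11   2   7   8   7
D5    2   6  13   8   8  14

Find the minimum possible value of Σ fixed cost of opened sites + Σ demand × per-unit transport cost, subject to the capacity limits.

Open {D3, D5}; cheapest assignment that respects the capacities:
  D3 (cap 18, load 16): C4, C6 — cost 4×3 + 12×2 = 36
  D5 (cap 38, load 34): C1, C2, C3, C5 — cost 11×2 + 5×6 + 10×13 + 8×8 = 246
  Shipping 282, fixed 239 → total 521.
  Any other capacity-feasible assignment to {D3, D5} ships for at least 282.
Compare {D3, D4, D5}: its best feasible assignment gives total 527.
Compare {D4, D5}: its best feasible assignment gives total 530.
Every other set of open sites that can feasibly serve all demand totals ≥ 527 even under its best assignment. Minimum: 521.

521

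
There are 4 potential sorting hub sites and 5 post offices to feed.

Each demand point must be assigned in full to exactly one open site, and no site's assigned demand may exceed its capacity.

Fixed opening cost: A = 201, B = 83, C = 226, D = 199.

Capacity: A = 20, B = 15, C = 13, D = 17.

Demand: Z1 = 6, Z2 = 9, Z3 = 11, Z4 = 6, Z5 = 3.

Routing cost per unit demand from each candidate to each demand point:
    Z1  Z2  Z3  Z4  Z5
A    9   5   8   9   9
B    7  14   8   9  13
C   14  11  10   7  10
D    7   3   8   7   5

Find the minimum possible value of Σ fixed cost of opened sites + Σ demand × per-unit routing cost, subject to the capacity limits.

Open {A, B}; cheapest assignment that respects the capacities:
  A (cap 20, load 20): Z2, Z3 — cost 9×5 + 11×8 = 133
  B (cap 15, load 15): Z1, Z4, Z5 — cost 6×7 + 6×9 + 3×13 = 135
  Shipping 268, fixed 284 → total 552.
  Any other capacity-feasible assignment to {A, B} ships for at least 268.
Compare {A, D}: its best feasible assignment gives total 632.
Compare {A, B, D}: its best feasible assignment gives total 709.
Every other set of open sites that can feasibly serve all demand totals ≥ 632 even under its best assignment. Minimum: 552.

552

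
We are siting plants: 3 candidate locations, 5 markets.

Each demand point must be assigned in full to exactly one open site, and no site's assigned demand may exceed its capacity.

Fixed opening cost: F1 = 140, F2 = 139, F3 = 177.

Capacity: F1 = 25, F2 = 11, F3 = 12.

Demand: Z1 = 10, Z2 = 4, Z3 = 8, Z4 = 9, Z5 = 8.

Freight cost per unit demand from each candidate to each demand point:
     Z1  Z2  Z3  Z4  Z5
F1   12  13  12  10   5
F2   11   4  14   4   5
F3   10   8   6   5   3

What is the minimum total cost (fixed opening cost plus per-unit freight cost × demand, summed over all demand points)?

Open {F1, F2, F3}; cheapest assignment that respects the capacities:
  F1 (cap 25, load 18): Z1, Z5 — cost 10×12 + 8×5 = 160
  F2 (cap 11, load 9): Z4 — cost 9×4 = 36
  F3 (cap 12, load 12): Z2, Z3 — cost 4×8 + 8×6 = 80
  Shipping 276, fixed 456 → total 732.
  Any other capacity-feasible assignment to {F1, F2, F3} ships for at least 276.
Total demand is 39 and no other set of sites has combined capacity ≥ 39, so {F1, F2, F3} is the only feasible choice of open sites. Minimum: 732.

732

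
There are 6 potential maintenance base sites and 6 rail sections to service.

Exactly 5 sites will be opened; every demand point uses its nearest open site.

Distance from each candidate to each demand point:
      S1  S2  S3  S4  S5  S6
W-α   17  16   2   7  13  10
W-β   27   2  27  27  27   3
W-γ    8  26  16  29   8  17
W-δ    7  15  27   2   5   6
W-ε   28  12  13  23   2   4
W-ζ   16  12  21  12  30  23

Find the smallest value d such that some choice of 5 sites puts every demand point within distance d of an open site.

Open {W-α, W-β, W-γ, W-δ, W-ε}.
  Farthest demand point is S1 at distance 7 (to W-δ); all others are ≤ 7.
With {W-α, W-β, W-γ, W-δ, W-ζ} the worst case is 7.
With {W-α, W-β, W-δ, W-ε, W-ζ} the worst case is 7.
No size-5 selection achieves below 7.

7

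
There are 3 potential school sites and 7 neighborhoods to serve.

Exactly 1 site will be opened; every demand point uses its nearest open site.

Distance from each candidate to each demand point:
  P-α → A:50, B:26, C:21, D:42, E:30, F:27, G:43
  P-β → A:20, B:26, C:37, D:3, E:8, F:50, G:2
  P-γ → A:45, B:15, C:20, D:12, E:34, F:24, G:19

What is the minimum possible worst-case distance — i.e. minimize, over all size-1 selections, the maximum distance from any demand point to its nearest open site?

Open {P-γ}.
  Farthest demand point is A at distance 45 (to P-γ); all others are ≤ 45.
With {P-α} the worst case is 50.
With {P-β} the worst case is 50.
No size-1 selection achieves below 45.

45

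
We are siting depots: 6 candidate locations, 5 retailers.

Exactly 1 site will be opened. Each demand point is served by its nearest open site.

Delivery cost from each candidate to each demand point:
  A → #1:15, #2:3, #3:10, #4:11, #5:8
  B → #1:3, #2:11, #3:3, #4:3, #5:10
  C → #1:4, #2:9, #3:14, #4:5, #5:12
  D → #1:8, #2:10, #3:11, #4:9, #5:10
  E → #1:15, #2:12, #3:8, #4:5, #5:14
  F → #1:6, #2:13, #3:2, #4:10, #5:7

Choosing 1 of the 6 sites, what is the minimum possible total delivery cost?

30

Open {B}.
  #1→B 3, #2→B 11, #3→B 3, #4→B 3, #5→B 10  ⇒ total 30.
Compare {F}: total 38.
Compare {C}: total 44.
No size-1 selection does better; minimum is 30.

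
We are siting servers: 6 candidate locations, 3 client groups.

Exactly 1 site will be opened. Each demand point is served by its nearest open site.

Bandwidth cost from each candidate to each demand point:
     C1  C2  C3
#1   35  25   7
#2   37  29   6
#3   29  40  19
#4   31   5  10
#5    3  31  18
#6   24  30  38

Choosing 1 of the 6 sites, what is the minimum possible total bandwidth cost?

Open {#4}.
  C1→#4 31, C2→#4 5, C3→#4 10  ⇒ total 46.
Compare {#5}: total 52.
Compare {#1}: total 67.
No size-1 selection does better; minimum is 46.

46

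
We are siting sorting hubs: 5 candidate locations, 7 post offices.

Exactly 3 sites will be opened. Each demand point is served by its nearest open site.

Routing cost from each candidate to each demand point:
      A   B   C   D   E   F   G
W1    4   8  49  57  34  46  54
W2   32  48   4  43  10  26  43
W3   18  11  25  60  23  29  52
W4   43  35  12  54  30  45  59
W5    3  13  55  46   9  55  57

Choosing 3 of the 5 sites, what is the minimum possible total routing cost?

136

Open {W1, W2, W5}.
  A→W5 3, B→W1 8, C→W2 4, D→W2 43, E→W5 9, F→W2 26, G→W2 43  ⇒ total 136.
Compare {W1, W2, W3}: total 138.
Compare {W1, W2, W4}: total 138.
No size-3 selection does better; minimum is 136.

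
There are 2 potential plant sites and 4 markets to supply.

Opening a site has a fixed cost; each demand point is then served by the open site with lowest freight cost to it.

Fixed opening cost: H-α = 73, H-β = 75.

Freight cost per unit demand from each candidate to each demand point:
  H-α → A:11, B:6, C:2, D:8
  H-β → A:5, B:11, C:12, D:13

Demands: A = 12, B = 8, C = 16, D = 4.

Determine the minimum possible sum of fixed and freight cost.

317

Open {H-α}: assign each demand point to its cheapest open site.
  A→H-α 12×11=132, B→H-α 8×6=48, C→H-α 16×2=32, D→H-α 4×8=32
  freight cost 244, fixed 73 → total 317.
Compare {H-α, H-β}: freight cost 172 + fixed 148 = 320.
Compare {H-β}: freight cost 392 + fixed 75 = 467.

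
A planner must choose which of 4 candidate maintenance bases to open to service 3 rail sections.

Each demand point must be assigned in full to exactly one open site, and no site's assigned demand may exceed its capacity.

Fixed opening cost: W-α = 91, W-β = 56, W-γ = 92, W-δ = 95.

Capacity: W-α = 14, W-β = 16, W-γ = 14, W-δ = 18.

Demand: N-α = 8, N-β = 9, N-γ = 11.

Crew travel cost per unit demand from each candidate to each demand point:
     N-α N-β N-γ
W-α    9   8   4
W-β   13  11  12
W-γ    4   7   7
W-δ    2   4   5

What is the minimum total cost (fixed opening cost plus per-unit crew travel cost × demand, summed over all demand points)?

282

Open {W-α, W-δ}; cheapest assignment that respects the capacities:
  W-α (cap 14, load 11): N-γ — cost 11×4 = 44
  W-δ (cap 18, load 17): N-α, N-β — cost 8×2 + 9×4 = 52
  Shipping 96, fixed 186 → total 282.
  Any other capacity-feasible assignment to {W-α, W-δ} ships for at least 96.
Compare {W-γ, W-δ}: its best feasible assignment gives total 316.
Compare {W-β, W-δ}: its best feasible assignment gives total 335.
Every other set of open sites that can feasibly serve all demand totals ≥ 316 even under its best assignment. Minimum: 282.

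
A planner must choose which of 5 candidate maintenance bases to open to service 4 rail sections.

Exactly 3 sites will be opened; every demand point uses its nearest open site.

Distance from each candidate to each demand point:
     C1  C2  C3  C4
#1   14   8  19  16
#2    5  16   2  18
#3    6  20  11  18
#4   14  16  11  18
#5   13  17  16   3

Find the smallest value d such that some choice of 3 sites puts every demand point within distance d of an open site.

8

Open {#1, #2, #5}.
  Farthest demand point is C2 at distance 8 (to #1); all others are ≤ 8.
With {#1, #3, #5} the worst case is 11.
With {#1, #4, #5} the worst case is 13.
No size-3 selection achieves below 8.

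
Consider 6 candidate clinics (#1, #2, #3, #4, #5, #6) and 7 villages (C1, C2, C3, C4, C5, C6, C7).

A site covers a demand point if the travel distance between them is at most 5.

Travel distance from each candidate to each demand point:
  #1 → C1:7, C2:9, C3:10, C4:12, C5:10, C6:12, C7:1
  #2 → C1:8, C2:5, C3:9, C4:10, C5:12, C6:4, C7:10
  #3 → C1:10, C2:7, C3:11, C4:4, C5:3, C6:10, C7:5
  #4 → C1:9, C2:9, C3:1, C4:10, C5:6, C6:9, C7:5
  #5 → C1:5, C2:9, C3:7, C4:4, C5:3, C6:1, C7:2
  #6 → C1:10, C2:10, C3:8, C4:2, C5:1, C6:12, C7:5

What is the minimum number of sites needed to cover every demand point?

3

Coverage sets (demand points within 5 of each site):
  #1: {C7}
  #2: {C2, C6}
  #3: {C4, C5, C7}
  #4: {C3, C7}
  #5: {C1, C4, C5, C6, C7}
  #6: {C4, C5, C7}
No 2 sites suffice: every size-2 union leaves at least one demand point uncovered.
But {#2, #4, #5} covers everything, so the minimum is 3.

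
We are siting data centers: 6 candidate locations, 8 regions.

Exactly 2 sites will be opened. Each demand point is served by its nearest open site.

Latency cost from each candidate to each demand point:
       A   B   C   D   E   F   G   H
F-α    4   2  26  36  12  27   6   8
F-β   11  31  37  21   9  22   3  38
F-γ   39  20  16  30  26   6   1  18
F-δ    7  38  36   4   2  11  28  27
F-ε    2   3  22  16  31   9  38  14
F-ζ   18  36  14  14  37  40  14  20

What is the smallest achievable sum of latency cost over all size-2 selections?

Open {F-α, F-δ}.
  A→F-α 4, B→F-α 2, C→F-α 26, D→F-δ 4, E→F-δ 2, F→F-δ 11, G→F-α 6, H→F-α 8  ⇒ total 63.
Compare {F-γ, F-δ}: total 74.
Compare {F-α, F-ε}: total 77.
No size-2 selection does better; minimum is 63.

63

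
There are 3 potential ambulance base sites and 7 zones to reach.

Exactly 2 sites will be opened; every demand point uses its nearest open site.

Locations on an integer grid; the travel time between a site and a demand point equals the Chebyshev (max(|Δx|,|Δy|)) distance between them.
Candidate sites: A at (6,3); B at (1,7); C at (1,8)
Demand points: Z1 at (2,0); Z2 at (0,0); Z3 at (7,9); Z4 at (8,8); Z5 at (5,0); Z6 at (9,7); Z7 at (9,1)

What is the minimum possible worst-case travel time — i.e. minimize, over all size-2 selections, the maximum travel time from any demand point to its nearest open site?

Open {A, B}.
  Farthest demand point is Z2 at travel time 6 (to A); all others are ≤ 6.
With {A, C} the worst case is 6.
With {B, C} the worst case is 8.
No size-2 selection achieves below 6.

6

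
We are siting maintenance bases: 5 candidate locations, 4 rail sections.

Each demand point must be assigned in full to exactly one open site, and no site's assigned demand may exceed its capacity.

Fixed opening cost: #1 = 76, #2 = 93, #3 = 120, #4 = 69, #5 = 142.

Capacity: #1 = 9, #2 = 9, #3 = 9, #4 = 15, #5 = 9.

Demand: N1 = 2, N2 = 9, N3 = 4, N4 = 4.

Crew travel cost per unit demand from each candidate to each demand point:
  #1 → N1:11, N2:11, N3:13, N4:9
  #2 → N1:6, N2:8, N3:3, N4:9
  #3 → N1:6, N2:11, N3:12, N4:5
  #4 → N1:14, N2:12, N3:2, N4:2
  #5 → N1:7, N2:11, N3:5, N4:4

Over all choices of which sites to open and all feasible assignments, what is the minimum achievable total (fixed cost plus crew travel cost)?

Open {#2, #4}; cheapest assignment that respects the capacities:
  #2 (cap 9, load 9): N2 — cost 9×8 = 72
  #4 (cap 15, load 10): N1, N3, N4 — cost 2×14 + 4×2 + 4×2 = 44
  Shipping 116, fixed 162 → total 278.
  Any other capacity-feasible assignment to {#2, #4} ships for at least 116.
Compare {#1, #4}: its best feasible assignment gives total 288.
Compare {#3, #4}: its best feasible assignment gives total 332.
Every other set of open sites that can feasibly serve all demand totals ≥ 288 even under its best assignment. Minimum: 278.

278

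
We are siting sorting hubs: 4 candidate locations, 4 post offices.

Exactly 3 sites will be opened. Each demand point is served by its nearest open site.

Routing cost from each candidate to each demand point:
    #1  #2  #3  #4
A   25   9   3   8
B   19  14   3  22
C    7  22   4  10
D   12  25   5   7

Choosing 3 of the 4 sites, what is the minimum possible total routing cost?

26

Open {A, C, D}.
  #1→C 7, #2→A 9, #3→A 3, #4→D 7  ⇒ total 26.
Compare {A, B, C}: total 27.
Compare {A, B, D}: total 31.
No size-3 selection does better; minimum is 26.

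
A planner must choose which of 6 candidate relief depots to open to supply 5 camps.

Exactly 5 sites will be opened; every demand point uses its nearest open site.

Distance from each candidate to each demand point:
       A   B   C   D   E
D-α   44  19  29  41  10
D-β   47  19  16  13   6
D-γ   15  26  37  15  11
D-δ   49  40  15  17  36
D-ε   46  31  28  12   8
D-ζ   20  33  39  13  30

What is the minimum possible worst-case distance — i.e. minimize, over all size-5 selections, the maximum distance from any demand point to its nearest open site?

Open {D-α, D-β, D-γ, D-δ, D-ε}.
  Farthest demand point is B at distance 19 (to D-α); all others are ≤ 19.
With {D-α, D-β, D-γ, D-δ, D-ζ} the worst case is 19.
With {D-α, D-β, D-γ, D-ε, D-ζ} the worst case is 19.
No size-5 selection achieves below 19.

19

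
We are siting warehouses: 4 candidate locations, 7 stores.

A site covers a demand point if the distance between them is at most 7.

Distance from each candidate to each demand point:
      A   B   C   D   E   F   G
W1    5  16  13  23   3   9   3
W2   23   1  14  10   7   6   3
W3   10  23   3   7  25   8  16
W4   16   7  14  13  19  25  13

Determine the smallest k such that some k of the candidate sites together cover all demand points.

3

Coverage sets (demand points within 7 of each site):
  W1: {A, E, G}
  W2: {B, E, F, G}
  W3: {C, D}
  W4: {B}
No 2 sites suffice: every size-2 union leaves at least one demand point uncovered.
But {W1, W2, W3} covers everything, so the minimum is 3.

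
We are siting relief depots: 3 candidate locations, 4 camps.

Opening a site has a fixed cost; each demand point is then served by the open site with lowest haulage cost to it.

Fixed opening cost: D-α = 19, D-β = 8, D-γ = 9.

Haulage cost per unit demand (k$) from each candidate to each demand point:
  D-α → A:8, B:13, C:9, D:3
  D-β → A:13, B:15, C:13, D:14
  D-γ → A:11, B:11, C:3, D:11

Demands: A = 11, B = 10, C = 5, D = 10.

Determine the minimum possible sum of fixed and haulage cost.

271

Open {D-α, D-γ}: assign each demand point to its cheapest open site.
  A→D-α 11×8=88, B→D-γ 10×11=110, C→D-γ 5×3=15, D→D-α 10×3=30
  haulage cost 243, fixed 28 → total 271.
Compare {D-α, D-β, D-γ}: haulage cost 243 + fixed 36 = 279.
Compare {D-α}: haulage cost 293 + fixed 19 = 312.
Compare {D-α, D-β}: haulage cost 293 + fixed 27 = 320.
All other subsets cost ≥ 279. Minimum total cost: 271.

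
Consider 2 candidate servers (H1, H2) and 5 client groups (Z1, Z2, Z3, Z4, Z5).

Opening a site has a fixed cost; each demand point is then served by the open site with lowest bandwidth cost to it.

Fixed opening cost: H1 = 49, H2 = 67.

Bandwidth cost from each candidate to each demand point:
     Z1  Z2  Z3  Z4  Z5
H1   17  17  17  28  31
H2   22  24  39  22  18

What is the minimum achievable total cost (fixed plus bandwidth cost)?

159

Open {H1}: assign each demand point to its cheapest open site.
  Z1→H1 17, Z2→H1 17, Z3→H1 17, Z4→H1 28, Z5→H1 31
  bandwidth cost 110, fixed 49 → total 159.
Compare {H2}: bandwidth cost 125 + fixed 67 = 192.
Compare {H1, H2}: bandwidth cost 91 + fixed 116 = 207.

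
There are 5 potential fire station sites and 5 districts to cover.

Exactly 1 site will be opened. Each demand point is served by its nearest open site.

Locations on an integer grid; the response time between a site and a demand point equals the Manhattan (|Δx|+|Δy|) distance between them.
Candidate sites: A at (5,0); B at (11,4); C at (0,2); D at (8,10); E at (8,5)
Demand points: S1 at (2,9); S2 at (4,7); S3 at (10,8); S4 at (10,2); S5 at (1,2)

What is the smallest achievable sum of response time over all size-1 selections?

Open {E}.
  S1→E 10, S2→E 6, S3→E 5, S4→E 5, S5→E 10  ⇒ total 36.
Compare {D}: total 43.
Compare {B}: total 44.
No size-1 selection does better; minimum is 36.

36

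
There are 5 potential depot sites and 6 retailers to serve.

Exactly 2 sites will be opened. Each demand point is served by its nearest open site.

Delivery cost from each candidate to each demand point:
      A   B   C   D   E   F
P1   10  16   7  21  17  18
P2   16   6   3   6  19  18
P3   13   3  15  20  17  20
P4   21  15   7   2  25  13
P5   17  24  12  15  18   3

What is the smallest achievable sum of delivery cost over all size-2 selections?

52

Open {P2, P5}.
  A→P2 16, B→P2 6, C→P2 3, D→P2 6, E→P5 18, F→P5 3  ⇒ total 52.
Compare {P3, P4}: total 55.
Compare {P2, P4}: total 59.
No size-2 selection does better; minimum is 52.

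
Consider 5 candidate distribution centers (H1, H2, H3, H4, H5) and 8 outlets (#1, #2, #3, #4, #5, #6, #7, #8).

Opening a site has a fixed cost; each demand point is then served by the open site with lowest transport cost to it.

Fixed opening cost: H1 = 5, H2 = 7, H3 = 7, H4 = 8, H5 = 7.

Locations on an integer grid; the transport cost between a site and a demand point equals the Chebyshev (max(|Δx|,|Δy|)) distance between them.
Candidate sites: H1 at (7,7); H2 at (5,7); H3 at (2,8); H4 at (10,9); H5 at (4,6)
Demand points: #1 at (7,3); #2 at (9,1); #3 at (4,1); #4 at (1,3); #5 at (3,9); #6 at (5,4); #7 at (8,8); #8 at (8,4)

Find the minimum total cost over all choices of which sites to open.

Open {H5}: assign each demand point to its cheapest open site.
  #1→H5 3, #2→H5 5, #3→H5 5, #4→H5 3, #5→H5 3, #6→H5 2, #7→H5 4, #8→H5 4
  transport cost 29, fixed 7 → total 36.
Compare {H1, H5}: transport cost 25 + fixed 12 = 37.
Compare {H1}: transport cost 33 + fixed 5 = 38.
Compare {H2}: transport cost 31 + fixed 7 = 38.
All other subsets cost ≥ 37. Minimum total cost: 36.

36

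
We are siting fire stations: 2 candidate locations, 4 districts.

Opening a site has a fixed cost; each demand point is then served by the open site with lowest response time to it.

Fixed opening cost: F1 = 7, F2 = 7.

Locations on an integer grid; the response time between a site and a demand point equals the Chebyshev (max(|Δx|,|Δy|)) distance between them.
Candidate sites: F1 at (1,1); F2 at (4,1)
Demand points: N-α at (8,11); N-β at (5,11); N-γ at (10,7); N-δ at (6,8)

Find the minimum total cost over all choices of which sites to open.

Open {F2}: assign each demand point to its cheapest open site.
  N-α→F2 10, N-β→F2 10, N-γ→F2 6, N-δ→F2 7
  response time 33, fixed 7 → total 40.
Compare {F1}: response time 36 + fixed 7 = 43.
Compare {F1, F2}: response time 33 + fixed 14 = 47.

40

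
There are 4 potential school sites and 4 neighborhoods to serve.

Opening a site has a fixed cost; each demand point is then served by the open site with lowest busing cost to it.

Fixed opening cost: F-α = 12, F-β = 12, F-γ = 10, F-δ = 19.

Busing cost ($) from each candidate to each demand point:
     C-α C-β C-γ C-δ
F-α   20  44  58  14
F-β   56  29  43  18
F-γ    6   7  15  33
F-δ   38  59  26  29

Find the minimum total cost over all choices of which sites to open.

Open {F-α, F-γ}: assign each demand point to its cheapest open site.
  C-α→F-γ 6, C-β→F-γ 7, C-γ→F-γ 15, C-δ→F-α 14
  busing cost 42, fixed 22 → total 64.
Compare {F-β, F-γ}: busing cost 46 + fixed 22 = 68.
Compare {F-γ}: busing cost 61 + fixed 10 = 71.
Compare {F-α, F-β, F-γ}: busing cost 42 + fixed 34 = 76.
All other subsets cost ≥ 68. Minimum total cost: 64.

64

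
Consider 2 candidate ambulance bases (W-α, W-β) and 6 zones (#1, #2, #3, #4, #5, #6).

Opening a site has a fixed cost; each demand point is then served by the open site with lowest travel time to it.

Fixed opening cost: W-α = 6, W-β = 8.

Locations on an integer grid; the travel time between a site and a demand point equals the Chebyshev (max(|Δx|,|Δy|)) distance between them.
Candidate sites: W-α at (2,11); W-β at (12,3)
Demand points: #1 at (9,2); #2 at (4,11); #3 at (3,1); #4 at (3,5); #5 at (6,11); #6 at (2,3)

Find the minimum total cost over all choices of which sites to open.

Open {W-α}: assign each demand point to its cheapest open site.
  #1→W-α 9, #2→W-α 2, #3→W-α 10, #4→W-α 6, #5→W-α 4, #6→W-α 8
  travel time 39, fixed 6 → total 45.
Compare {W-α, W-β}: travel time 32 + fixed 14 = 46.
Compare {W-β}: travel time 47 + fixed 8 = 55.

45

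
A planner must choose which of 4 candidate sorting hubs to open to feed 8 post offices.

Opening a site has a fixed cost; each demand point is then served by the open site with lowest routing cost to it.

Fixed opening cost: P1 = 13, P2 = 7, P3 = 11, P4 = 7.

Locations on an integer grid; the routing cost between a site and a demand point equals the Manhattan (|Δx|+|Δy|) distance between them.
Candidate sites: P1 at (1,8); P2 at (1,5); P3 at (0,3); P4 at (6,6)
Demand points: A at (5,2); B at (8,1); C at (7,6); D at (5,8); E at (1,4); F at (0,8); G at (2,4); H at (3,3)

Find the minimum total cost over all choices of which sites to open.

Open {P2, P4}: assign each demand point to its cheapest open site.
  A→P4 5, B→P4 7, C→P4 1, D→P4 3, E→P2 1, F→P2 4, G→P2 2, H→P2 4
  routing cost 27, fixed 14 → total 41.
Compare {P3, P4}: routing cost 29 + fixed 18 = 47.
Compare {P2}: routing cost 43 + fixed 7 = 50.
Compare {P4}: routing cost 43 + fixed 7 = 50.
All other subsets cost ≥ 47. Minimum total cost: 41.

41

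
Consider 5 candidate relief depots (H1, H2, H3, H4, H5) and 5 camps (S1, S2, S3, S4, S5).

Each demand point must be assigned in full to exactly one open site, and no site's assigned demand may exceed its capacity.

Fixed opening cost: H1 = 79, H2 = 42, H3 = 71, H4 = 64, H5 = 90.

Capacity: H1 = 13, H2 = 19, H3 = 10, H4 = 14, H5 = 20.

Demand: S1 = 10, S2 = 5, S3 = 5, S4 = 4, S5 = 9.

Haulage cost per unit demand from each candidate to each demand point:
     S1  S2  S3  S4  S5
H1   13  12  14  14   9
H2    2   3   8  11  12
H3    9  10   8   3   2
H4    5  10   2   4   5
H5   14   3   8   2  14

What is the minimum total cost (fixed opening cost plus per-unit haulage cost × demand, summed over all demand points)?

Open {H2, H4}; cheapest assignment that respects the capacities:
  H2 (cap 19, load 19): S1, S2, S4 — cost 10×2 + 5×3 + 4×11 = 79
  H4 (cap 14, load 14): S3, S5 — cost 5×2 + 9×5 = 55
  Shipping 134, fixed 106 → total 240.
  Any other capacity-feasible assignment to {H2, H4} ships for at least 134.
Compare {H2, H3, H4}: its best feasible assignment gives total 256.
Compare {H2, H4, H5}: its best feasible assignment gives total 294.
Every other set of open sites that can feasibly serve all demand totals ≥ 256 even under its best assignment. Minimum: 240.

240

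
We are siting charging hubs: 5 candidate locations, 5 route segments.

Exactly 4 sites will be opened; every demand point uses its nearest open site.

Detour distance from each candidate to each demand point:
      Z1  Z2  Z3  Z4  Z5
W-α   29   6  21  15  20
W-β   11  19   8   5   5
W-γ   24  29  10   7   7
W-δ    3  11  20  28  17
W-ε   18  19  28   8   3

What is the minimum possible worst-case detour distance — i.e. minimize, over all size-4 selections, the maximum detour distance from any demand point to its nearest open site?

8

Open {W-α, W-β, W-γ, W-δ}.
  Farthest demand point is Z3 at detour distance 8 (to W-β); all others are ≤ 8.
With {W-α, W-β, W-δ, W-ε} the worst case is 8.
With {W-α, W-γ, W-δ, W-ε} the worst case is 10.
No size-4 selection achieves below 8.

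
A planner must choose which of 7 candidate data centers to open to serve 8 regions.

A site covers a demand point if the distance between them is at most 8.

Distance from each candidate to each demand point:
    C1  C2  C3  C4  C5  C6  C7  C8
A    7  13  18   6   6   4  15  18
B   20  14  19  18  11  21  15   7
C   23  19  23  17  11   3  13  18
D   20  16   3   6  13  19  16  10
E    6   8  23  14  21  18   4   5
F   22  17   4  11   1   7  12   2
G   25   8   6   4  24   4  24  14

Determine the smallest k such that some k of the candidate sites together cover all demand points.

Coverage sets (demand points within 8 of each site):
  A: {C1, C4, C5, C6}
  B: {C8}
  C: {C6}
  D: {C3, C4}
  E: {C1, C2, C7, C8}
  F: {C3, C5, C6, C8}
  G: {C2, C3, C4, C6}
No 2 sites suffice: every size-2 union leaves at least one demand point uncovered.
But {A, D, E} covers everything, so the minimum is 3.

3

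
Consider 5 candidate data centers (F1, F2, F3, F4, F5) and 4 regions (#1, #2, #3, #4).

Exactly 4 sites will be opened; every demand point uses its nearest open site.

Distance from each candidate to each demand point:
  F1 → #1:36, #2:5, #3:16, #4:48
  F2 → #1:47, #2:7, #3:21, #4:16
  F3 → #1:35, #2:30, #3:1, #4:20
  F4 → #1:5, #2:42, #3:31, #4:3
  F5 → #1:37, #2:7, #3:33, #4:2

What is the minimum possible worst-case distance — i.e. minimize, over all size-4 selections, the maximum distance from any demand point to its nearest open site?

Open {F1, F2, F3, F4}.
  Farthest demand point is #1 at distance 5 (to F4); all others are ≤ 5.
With {F1, F3, F4, F5} the worst case is 5.
With {F2, F3, F4, F5} the worst case is 7.
No size-4 selection achieves below 5.

5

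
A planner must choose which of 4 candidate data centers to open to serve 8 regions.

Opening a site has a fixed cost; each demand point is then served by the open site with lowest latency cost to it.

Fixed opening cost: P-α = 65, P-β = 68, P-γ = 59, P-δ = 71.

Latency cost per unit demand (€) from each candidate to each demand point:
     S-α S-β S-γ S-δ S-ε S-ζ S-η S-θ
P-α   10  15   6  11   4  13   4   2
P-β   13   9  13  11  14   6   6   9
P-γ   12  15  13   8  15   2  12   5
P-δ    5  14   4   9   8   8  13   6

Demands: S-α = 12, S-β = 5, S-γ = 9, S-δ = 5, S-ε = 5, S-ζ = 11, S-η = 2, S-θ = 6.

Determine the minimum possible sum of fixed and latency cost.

Open {P-γ, P-δ}: assign each demand point to its cheapest open site.
  S-α→P-δ 12×5=60, S-β→P-δ 5×14=70, S-γ→P-δ 9×4=36, S-δ→P-γ 5×8=40, S-ε→P-δ 5×8=40, S-ζ→P-γ 11×2=22, S-η→P-γ 2×12=24, S-θ→P-γ 6×5=30
  latency cost 322, fixed 130 → total 452.
Compare {P-α, P-γ, P-δ}: latency cost 268 + fixed 195 = 463.
Compare {P-δ}: latency cost 401 + fixed 71 = 472.
Compare {P-α, P-γ}: latency cost 351 + fixed 124 = 475.
All other subsets cost ≥ 463. Minimum total cost: 452.

452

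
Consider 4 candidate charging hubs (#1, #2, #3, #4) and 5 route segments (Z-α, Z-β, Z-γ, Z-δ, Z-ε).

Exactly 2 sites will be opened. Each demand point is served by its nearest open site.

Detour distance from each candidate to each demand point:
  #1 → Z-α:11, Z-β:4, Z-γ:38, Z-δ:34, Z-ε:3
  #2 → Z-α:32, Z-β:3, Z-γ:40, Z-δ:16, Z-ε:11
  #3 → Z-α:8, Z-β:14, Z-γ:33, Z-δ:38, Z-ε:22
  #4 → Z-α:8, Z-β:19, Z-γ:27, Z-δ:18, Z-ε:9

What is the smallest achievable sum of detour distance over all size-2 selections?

60

Open {#1, #4}.
  Z-α→#4 8, Z-β→#1 4, Z-γ→#4 27, Z-δ→#4 18, Z-ε→#1 3  ⇒ total 60.
Compare {#2, #4}: total 63.
Compare {#1, #2}: total 71.
No size-2 selection does better; minimum is 60.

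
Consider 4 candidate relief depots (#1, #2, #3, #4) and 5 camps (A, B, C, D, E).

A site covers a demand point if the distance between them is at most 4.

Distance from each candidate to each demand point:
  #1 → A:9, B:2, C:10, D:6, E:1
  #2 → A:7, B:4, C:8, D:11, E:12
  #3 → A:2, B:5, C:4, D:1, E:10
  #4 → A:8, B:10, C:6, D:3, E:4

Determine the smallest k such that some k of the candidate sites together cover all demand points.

Coverage sets (demand points within 4 of each site):
  #1: {B, E}
  #2: {B}
  #3: {A, C, D}
  #4: {D, E}
No single site covers all 5 demand points.
But {#1, #3} covers everything, so the minimum is 2.

2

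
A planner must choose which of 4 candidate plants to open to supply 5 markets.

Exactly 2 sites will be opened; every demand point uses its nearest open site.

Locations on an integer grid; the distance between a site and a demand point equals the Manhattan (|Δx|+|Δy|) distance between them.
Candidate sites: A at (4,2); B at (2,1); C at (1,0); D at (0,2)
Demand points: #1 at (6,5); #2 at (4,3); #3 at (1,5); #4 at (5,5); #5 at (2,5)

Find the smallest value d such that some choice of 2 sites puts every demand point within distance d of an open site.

Open {A, B}.
  Farthest demand point is #1 at distance 5 (to A); all others are ≤ 5.
With {A, C} the worst case is 5.
With {A, D} the worst case is 5.
No size-2 selection achieves below 5.

5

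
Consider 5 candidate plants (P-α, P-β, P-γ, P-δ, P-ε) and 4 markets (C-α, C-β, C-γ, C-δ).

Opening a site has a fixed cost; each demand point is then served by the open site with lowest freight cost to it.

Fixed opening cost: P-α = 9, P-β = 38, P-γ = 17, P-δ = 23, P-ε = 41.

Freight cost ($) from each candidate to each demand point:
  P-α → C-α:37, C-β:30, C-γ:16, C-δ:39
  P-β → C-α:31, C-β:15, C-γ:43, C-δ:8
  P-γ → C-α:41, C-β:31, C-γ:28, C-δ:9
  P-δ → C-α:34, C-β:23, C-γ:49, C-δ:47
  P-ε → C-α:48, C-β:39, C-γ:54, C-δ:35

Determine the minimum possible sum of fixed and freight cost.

Open {P-α, P-β}: assign each demand point to its cheapest open site.
  C-α→P-β 31, C-β→P-β 15, C-γ→P-α 16, C-δ→P-β 8
  freight cost 70, fixed 47 → total 117.
Compare {P-α, P-γ}: freight cost 92 + fixed 26 = 118.
Compare {P-γ}: freight cost 109 + fixed 17 = 126.
Compare {P-α}: freight cost 122 + fixed 9 = 131.
All other subsets cost ≥ 118. Minimum total cost: 117.

117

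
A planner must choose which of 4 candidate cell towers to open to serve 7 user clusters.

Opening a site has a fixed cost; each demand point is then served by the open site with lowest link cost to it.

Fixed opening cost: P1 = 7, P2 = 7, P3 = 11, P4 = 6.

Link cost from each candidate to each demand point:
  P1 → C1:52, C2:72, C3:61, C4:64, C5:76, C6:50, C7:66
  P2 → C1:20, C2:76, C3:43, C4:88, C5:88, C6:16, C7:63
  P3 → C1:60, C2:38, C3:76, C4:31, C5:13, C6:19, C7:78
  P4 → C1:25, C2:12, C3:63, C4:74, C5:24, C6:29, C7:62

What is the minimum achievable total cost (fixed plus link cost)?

Open {P2, P3, P4}: assign each demand point to its cheapest open site.
  C1→P2 20, C2→P4 12, C3→P2 43, C4→P3 31, C5→P3 13, C6→P2 16, C7→P4 62
  link cost 197, fixed 24 → total 221.
Compare {P1, P2, P3, P4}: link cost 197 + fixed 31 = 228.
Compare {P2, P3}: link cost 224 + fixed 18 = 242.
Compare {P3, P4}: link cost 225 + fixed 17 = 242.
All other subsets cost ≥ 228. Minimum total cost: 221.

221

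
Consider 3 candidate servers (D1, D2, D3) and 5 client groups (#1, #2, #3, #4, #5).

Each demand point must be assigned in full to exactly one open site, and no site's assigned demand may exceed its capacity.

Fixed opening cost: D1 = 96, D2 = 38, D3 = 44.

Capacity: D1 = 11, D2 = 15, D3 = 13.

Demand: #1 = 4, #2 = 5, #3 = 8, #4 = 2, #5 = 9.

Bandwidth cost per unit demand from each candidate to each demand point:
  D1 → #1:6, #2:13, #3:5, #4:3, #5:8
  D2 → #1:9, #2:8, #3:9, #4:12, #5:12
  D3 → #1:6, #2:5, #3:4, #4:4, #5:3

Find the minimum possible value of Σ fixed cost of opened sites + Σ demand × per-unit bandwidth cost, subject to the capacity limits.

Open {D2, D3}; cheapest assignment that respects the capacities:
  D2 (cap 15, load 15): #2, #3, #4 — cost 5×8 + 8×9 + 2×12 = 136
  D3 (cap 13, load 13): #1, #5 — cost 4×6 + 9×3 = 51
  Shipping 187, fixed 82 → total 269.
  Any other capacity-feasible assignment to {D2, D3} ships for at least 187.
Compare {D1, D2, D3}: its best feasible assignment gives total 315.
Every other set of open sites that can feasibly serve all demand totals ≥ 315 even under its best assignment. Minimum: 269.

269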